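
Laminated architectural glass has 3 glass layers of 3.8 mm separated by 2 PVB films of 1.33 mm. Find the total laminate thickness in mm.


Total thickness = glass contribution + PVB contribution
  Glass: 3 * 3.8 = 11.4 mm
  PVB: 2 * 1.33 = 2.66 mm
  Total = 11.4 + 2.66 = 14.06 mm

14.06 mm


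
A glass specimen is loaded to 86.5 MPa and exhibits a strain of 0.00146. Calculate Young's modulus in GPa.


Young's modulus: E = stress / strain
  E = 86.5 MPa / 0.00146 = 59246.58 MPa
Convert to GPa: 59246.58 / 1000 = 59.25 GPa

59.25 GPa


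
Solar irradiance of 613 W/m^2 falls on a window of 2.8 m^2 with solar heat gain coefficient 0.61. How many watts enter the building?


Solar heat gain: Q = Area * SHGC * Irradiance
  Q = 2.8 * 0.61 * 613 = 1047 W

1047 W


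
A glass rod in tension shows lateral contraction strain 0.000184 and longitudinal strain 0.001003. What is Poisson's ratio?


Poisson's ratio: nu = lateral strain / axial strain
  nu = 0.000184 / 0.001003 = 0.1834

0.1834


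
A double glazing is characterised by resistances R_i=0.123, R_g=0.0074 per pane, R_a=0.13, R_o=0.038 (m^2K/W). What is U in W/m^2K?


Total thermal resistance (series):
  R_total = R_in + R_glass + R_air + R_glass + R_out
  R_total = 0.123 + 0.0074 + 0.13 + 0.0074 + 0.038 = 0.3058 m^2K/W
U-value = 1 / R_total = 1 / 0.3058 = 3.27 W/m^2K

3.27 W/m^2K


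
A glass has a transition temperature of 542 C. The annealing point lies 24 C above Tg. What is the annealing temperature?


The annealing temperature is Tg plus the offset:
  T_anneal = 542 + 24 = 566 C

566 C


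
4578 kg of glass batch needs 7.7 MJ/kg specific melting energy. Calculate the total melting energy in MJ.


Total energy = mass * specific energy
  E = 4578 * 7.7 = 35250.6 MJ

35250.6 MJ


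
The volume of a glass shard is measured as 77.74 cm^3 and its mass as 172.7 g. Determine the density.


Use the definition of density:
  rho = mass / volume
  rho = 172.7 / 77.74 = 2.222 g/cm^3

2.222 g/cm^3


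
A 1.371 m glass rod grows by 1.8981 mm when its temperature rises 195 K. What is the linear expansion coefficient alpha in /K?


Rearrange dL = alpha * L0 * dT for alpha:
  alpha = dL / (L0 * dT)
  alpha = (1.8981 / 1000) / (1.371 * 195) = 0.0000071 /K = 7.1 x 10^-6 /K

7.1 x 10^-6 /K


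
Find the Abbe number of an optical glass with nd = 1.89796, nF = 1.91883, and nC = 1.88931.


Abbe number formula: Vd = (nd - 1) / (nF - nC)
  nd - 1 = 1.89796 - 1 = 0.89796
  nF - nC = 1.91883 - 1.88931 = 0.02952
  Vd = 0.89796 / 0.02952 = 30.42

30.42


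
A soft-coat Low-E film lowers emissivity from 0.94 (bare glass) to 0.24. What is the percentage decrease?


Percentage reduction = (1 - coated/uncoated) * 100
  Ratio = 0.24 / 0.94 = 0.2553
  Reduction = (1 - 0.2553) * 100 = 74.5%

74.5%


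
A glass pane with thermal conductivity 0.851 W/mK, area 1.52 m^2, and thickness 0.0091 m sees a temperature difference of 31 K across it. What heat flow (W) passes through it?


Fourier's law: Q = k * A * dT / t
  Q = 0.851 * 1.52 * 31 / 0.0091
  Q = 40.09912 / 0.0091 = 4406.5 W

4406.5 W


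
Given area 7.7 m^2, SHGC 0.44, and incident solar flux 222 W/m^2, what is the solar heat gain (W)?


Solar heat gain: Q = Area * SHGC * Irradiance
  Q = 7.7 * 0.44 * 222 = 752.1 W

752.1 W


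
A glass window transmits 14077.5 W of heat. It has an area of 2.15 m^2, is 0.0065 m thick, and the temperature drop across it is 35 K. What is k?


Fourier's law rearranged: k = Q * t / (A * dT)
  Numerator = 14077.5 * 0.0065 = 91.50375
  Denominator = 2.15 * 35 = 75.25
  k = 91.50375 / 75.25 = 1.216 W/mK

1.216 W/mK


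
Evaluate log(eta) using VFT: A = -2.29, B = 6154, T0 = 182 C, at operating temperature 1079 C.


VFT equation: log(eta) = A + B / (T - T0)
  T - T0 = 1079 - 182 = 897
  B / (T - T0) = 6154 / 897 = 6.861
  log(eta) = -2.29 + 6.861 = 4.571

4.571


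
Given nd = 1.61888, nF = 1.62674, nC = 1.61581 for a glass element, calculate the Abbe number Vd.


Abbe number formula: Vd = (nd - 1) / (nF - nC)
  nd - 1 = 1.61888 - 1 = 0.61888
  nF - nC = 1.62674 - 1.61581 = 0.01093
  Vd = 0.61888 / 0.01093 = 56.62

56.62


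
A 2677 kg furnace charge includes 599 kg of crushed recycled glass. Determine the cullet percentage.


Cullet ratio = (cullet mass / total batch mass) * 100
  Ratio = 599 / 2677 * 100 = 22.38%

22.38%


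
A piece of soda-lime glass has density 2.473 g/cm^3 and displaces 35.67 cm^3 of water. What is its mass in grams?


Rearrange rho = m / V:
  m = rho * V
  m = 2.473 * 35.67 = 88.212 g

88.212 g


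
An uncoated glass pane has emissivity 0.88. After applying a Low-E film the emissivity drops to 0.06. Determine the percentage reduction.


Percentage reduction = (1 - coated/uncoated) * 100
  Ratio = 0.06 / 0.88 = 0.0682
  Reduction = (1 - 0.0682) * 100 = 93.2%

93.2%


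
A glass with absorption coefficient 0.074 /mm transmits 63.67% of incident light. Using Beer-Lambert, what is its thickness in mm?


Rearrange T = exp(-alpha * thickness):
  thickness = -ln(T) / alpha
  T = 63.67/100 = 0.6367
  ln(T) = -0.45146
  -ln(T) = 0.45146
  thickness = 0.45146 / 0.074 = 6.1 mm

6.1 mm


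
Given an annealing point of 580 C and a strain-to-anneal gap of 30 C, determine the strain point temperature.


Strain point = annealing point - difference:
  T_strain = 580 - 30 = 550 C

550 C


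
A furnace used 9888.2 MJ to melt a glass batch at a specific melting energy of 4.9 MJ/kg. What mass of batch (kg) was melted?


Rearrange E = m * s for m:
  m = E / s
  m = 9888.2 / 4.9 = 2018.0 kg

2018.0 kg


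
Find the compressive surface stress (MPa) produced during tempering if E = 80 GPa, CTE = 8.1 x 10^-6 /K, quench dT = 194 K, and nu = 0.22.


Tempering stress: sigma = E * alpha * dT / (1 - nu)
  E (MPa) = 80 * 1000 = 80000
  Numerator = 80000 * (8.1 x 10^-6) * 194 = 125.712
  Denominator = 1 - 0.22 = 0.78
  sigma = 125.712 / 0.78 = 161.2 MPa

161.2 MPa


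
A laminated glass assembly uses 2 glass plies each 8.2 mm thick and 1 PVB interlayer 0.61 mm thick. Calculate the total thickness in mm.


Total thickness = glass contribution + PVB contribution
  Glass: 2 * 8.2 = 16.4 mm
  PVB: 1 * 0.61 = 0.61 mm
  Total = 16.4 + 0.61 = 17.01 mm

17.01 mm


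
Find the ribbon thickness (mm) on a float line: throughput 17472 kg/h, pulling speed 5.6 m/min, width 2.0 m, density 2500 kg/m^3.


Ribbon cross-section from mass balance:
  Volume rate = throughput / density = 17472 / 2500 = 6.9888 m^3/h
  thickness = volume rate / (speed * 60 * width), i.e.
  thickness = throughput / (60 * speed * width * density) * 1000
  thickness = 17472 / (60 * 5.6 * 2.0 * 2500) * 1000 = 10.4 mm

10.4 mm


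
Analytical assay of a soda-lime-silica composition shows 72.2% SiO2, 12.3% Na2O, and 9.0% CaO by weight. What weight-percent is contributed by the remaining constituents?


Sum the three major oxides:
  SiO2 + Na2O + CaO = 72.2 + 12.3 + 9.0 = 93.5%
Subtract from 100%:
  Others = 100 - 93.5 = 6.5%

6.5%


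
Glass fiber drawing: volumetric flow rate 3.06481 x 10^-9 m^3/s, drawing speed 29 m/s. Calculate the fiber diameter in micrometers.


Cross-sectional area from continuity:
  A = Q / v = 3.06481 x 10^-9 / 29 = 1.056831 x 10^-10 m^2
Diameter from circular cross-section:
  d = sqrt(4A / pi) * 10^6 (m -> um)
  d = sqrt(4 * 1.056831 x 10^-10 / pi) * 10^6 = 11.6 um

11.6 um


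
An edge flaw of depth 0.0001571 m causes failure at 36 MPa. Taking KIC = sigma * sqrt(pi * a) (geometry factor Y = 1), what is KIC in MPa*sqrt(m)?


Fracture toughness: KIC = sigma * sqrt(pi * a)
  pi * a = pi * 0.0001571 = 0.000493544
  sqrt(pi * a) = 0.022216
  KIC = 36 * 0.022216 = 0.8 MPa*sqrt(m)

0.8 MPa*sqrt(m)


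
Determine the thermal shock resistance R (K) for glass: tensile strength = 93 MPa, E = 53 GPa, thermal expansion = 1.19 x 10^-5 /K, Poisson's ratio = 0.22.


Thermal shock resistance: R = sigma * (1 - nu) / (E * alpha)
  Numerator = 93 * (1 - 0.22) = 72.54
  Denominator = 53 * 1000 * (1.19 x 10^-5) = 0.6307
  R = 72.54 / 0.6307 = 115.0 K

115.0 K


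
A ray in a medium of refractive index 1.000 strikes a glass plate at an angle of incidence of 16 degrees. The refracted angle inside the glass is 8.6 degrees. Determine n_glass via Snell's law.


Apply Snell's law: n1 * sin(theta1) = n2 * sin(theta2)
  n2 = n1 * sin(theta1) / sin(theta2)
  sin(16) = 0.275637
  sin(8.6) = 0.149535
  n2 = 1.000 * 0.275637 / 0.149535 = 1.8433

1.8433


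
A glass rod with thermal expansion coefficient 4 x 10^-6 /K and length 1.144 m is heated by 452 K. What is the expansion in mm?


Thermal expansion formula: dL = alpha * L0 * dT
  dL = (4 x 10^-6) * 1.144 * 452 = 0.00206835 m
Convert to mm: 0.00206835 * 1000 = 2.0684 mm

2.0684 mm


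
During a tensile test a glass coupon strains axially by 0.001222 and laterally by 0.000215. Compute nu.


Poisson's ratio: nu = lateral strain / axial strain
  nu = 0.000215 / 0.001222 = 0.1759

0.1759


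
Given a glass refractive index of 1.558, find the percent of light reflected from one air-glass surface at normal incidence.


Fresnel reflectance at normal incidence:
  R = ((n - 1)/(n + 1))^2
  (n - 1)/(n + 1) = (1.558 - 1)/(1.558 + 1) = 0.218139
  R = 0.218139^2 = 0.0475846
  R(%) = 0.0475846 * 100 = 4.758%

4.758%


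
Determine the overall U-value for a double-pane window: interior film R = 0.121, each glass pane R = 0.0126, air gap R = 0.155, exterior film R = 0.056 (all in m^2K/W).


Total thermal resistance (series):
  R_total = R_in + R_glass + R_air + R_glass + R_out
  R_total = 0.121 + 0.0126 + 0.155 + 0.0126 + 0.056 = 0.3572 m^2K/W
U-value = 1 / R_total = 1 / 0.3572 = 2.8 W/m^2K

2.8 W/m^2K


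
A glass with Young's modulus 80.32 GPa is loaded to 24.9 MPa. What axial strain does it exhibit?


Rearrange E = sigma / epsilon:
  epsilon = sigma / E
  E (MPa) = 80.32 * 1000 = 80320
  epsilon = 24.9 / 80320 = 0.00031

0.00031


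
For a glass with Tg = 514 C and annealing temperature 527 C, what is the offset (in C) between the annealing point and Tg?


Offset = T_anneal - Tg:
  offset = 527 - 514 = 13 C

13 C


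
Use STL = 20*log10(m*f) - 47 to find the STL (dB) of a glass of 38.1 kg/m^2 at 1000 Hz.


Mass law: STL = 20 * log10(m * f) - 47
  m * f = 38.1 * 1000 = 38100
  log10(38100) = 4.58092
  STL = 20 * 4.58092 - 47 = 91.6184 - 47 = 44.6 dB

44.6 dB


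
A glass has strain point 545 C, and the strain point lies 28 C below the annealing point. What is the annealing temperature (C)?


T_anneal = T_strain + gap:
  T_anneal = 545 + 28 = 573 C

573 C


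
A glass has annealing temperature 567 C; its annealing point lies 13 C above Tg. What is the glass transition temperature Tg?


Rearrange T_anneal = Tg + offset for Tg:
  Tg = T_anneal - offset = 567 - 13 = 554 C

554 C


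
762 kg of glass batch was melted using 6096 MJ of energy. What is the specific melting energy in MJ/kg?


Rearrange E = m * s for s:
  s = E / m
  s = 6096 / 762 = 8.0 MJ/kg

8.0 MJ/kg


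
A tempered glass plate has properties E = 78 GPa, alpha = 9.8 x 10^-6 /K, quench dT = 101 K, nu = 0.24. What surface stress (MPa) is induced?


Tempering stress: sigma = E * alpha * dT / (1 - nu)
  E (MPa) = 78 * 1000 = 78000
  Numerator = 78000 * (9.8 x 10^-6) * 101 = 77.2044
  Denominator = 1 - 0.24 = 0.76
  sigma = 77.2044 / 0.76 = 101.6 MPa

101.6 MPa


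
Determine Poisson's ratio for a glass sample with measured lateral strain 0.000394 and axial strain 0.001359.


Poisson's ratio: nu = lateral strain / axial strain
  nu = 0.000394 / 0.001359 = 0.2899

0.2899


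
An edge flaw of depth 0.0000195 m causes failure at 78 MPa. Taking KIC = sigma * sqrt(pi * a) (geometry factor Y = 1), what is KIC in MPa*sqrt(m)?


Fracture toughness: KIC = sigma * sqrt(pi * a)
  pi * a = pi * 0.0000195 = 0.000061261
  sqrt(pi * a) = 0.007827
  KIC = 78 * 0.007827 = 0.611 MPa*sqrt(m)

0.611 MPa*sqrt(m)


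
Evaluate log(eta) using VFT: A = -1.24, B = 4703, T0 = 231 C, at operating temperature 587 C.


VFT equation: log(eta) = A + B / (T - T0)
  T - T0 = 587 - 231 = 356
  B / (T - T0) = 4703 / 356 = 13.211
  log(eta) = -1.24 + 13.211 = 11.971

11.971


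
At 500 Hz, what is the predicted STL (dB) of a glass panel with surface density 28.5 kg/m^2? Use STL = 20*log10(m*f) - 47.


Mass law: STL = 20 * log10(m * f) - 47
  m * f = 28.5 * 500 = 14250
  log10(14250) = 4.15381
  STL = 20 * 4.15381 - 47 = 83.0762 - 47 = 36.1 dB

36.1 dB


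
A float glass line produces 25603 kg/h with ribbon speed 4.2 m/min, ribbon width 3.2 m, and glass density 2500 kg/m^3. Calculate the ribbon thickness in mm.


Ribbon cross-section from mass balance:
  Volume rate = throughput / density = 25603 / 2500 = 10.2412 m^3/h
  thickness = volume rate / (speed * 60 * width), i.e.
  thickness = throughput / (60 * speed * width * density) * 1000
  thickness = 25603 / (60 * 4.2 * 3.2 * 2500) * 1000 = 12.7 mm

12.7 mm


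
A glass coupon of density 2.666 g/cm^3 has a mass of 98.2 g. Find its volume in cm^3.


Rearrange rho = m / V:
  V = m / rho
  V = 98.2 / 2.666 = 36.834 cm^3

36.834 cm^3


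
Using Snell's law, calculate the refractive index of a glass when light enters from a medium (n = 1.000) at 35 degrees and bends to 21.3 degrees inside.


Apply Snell's law: n1 * sin(theta1) = n2 * sin(theta2)
  n2 = n1 * sin(theta1) / sin(theta2)
  sin(35) = 0.573576
  sin(21.3) = 0.363251
  n2 = 1.000 * 0.573576 / 0.363251 = 1.579

1.579


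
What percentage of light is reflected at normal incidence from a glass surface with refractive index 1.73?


Fresnel reflectance at normal incidence:
  R = ((n - 1)/(n + 1))^2
  (n - 1)/(n + 1) = (1.73 - 1)/(1.73 + 1) = 0.267399
  R = 0.267399^2 = 0.0715022
  R(%) = 0.0715022 * 100 = 7.15%

7.15%


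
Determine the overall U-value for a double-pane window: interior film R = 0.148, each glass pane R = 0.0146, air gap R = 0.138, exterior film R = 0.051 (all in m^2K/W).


Total thermal resistance (series):
  R_total = R_in + R_glass + R_air + R_glass + R_out
  R_total = 0.148 + 0.0146 + 0.138 + 0.0146 + 0.051 = 0.3662 m^2K/W
U-value = 1 / R_total = 1 / 0.3662 = 2.731 W/m^2K

2.731 W/m^2K


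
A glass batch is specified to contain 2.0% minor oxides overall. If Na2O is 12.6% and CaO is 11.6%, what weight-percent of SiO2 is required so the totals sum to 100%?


Known pieces sum to 100%:
  SiO2 = 100 - (others + Na2O + CaO)
  SiO2 = 100 - (2.0 + 12.6 + 11.6) = 73.8%

73.8%


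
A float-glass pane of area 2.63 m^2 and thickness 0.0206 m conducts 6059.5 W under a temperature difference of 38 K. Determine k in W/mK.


Fourier's law rearranged: k = Q * t / (A * dT)
  Numerator = 6059.5 * 0.0206 = 124.8257
  Denominator = 2.63 * 38 = 99.94
  k = 124.8257 / 99.94 = 1.249 W/mK

1.249 W/mK


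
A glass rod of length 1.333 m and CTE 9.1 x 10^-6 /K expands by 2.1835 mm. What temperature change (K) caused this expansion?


Rearrange dL = alpha * L0 * dT for dT:
  dT = dL / (alpha * L0)
  dL (m) = 2.1835 / 1000 = 0.0021835
  dT = 0.0021835 / ((9.1 x 10^-6) * 1.333) = 180.0 K

180.0 K


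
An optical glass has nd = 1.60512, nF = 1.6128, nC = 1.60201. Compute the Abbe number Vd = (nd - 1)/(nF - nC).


Abbe number formula: Vd = (nd - 1) / (nF - nC)
  nd - 1 = 1.60512 - 1 = 0.60512
  nF - nC = 1.6128 - 1.60201 = 0.01079
  Vd = 0.60512 / 0.01079 = 56.08

56.08


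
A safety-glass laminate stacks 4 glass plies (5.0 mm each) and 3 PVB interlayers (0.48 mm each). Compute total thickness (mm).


Total thickness = glass contribution + PVB contribution
  Glass: 4 * 5.0 = 20.0 mm
  PVB: 3 * 0.48 = 1.44 mm
  Total = 20.0 + 1.44 = 21.44 mm

21.44 mm


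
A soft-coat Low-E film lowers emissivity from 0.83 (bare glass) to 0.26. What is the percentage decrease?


Percentage reduction = (1 - coated/uncoated) * 100
  Ratio = 0.26 / 0.83 = 0.3133
  Reduction = (1 - 0.3133) * 100 = 68.7%

68.7%


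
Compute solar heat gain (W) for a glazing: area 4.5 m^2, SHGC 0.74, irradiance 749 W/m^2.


Solar heat gain: Q = Area * SHGC * Irradiance
  Q = 4.5 * 0.74 * 749 = 2494.2 W

2494.2 W


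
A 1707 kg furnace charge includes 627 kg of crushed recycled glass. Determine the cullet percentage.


Cullet ratio = (cullet mass / total batch mass) * 100
  Ratio = 627 / 1707 * 100 = 36.73%

36.73%


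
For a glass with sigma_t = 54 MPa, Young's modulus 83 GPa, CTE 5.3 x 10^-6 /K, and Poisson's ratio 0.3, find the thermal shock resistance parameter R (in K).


Thermal shock resistance: R = sigma * (1 - nu) / (E * alpha)
  Numerator = 54 * (1 - 0.3) = 37.8
  Denominator = 83 * 1000 * (5.3 x 10^-6) = 0.4399
  R = 37.8 / 0.4399 = 85.9 K

85.9 K


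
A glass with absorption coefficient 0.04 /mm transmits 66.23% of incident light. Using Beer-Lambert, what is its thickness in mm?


Rearrange T = exp(-alpha * thickness):
  thickness = -ln(T) / alpha
  T = 66.23/100 = 0.6623
  ln(T) = -0.41204
  -ln(T) = 0.41204
  thickness = 0.41204 / 0.04 = 10.3 mm

10.3 mm


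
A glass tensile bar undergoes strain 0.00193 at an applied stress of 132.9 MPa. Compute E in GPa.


Young's modulus: E = stress / strain
  E = 132.9 MPa / 0.00193 = 68860.1 MPa
Convert to GPa: 68860.1 / 1000 = 68.86 GPa

68.86 GPa


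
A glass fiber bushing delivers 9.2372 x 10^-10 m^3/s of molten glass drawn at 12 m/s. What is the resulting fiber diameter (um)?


Cross-sectional area from continuity:
  A = Q / v = 9.2372 x 10^-10 / 12 = 7.697667 x 10^-11 m^2
Diameter from circular cross-section:
  d = sqrt(4A / pi) * 10^6 (m -> um)
  d = sqrt(4 * 7.697667 x 10^-11 / pi) * 10^6 = 9.9 um

9.9 um


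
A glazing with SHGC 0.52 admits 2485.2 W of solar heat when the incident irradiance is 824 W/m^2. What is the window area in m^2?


Rearrange Q = Area * SHGC * Irradiance:
  Area = Q / (SHGC * Irradiance)
  Area = 2485.2 / (0.52 * 824) = 5.8 m^2

5.8 m^2


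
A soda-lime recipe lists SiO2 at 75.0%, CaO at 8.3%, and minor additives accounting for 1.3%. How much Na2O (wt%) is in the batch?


Pieces sum to 100%:
  Na2O = 100 - (SiO2 + CaO + others)
  Na2O = 100 - (75.0 + 8.3 + 1.3) = 15.4%

15.4%


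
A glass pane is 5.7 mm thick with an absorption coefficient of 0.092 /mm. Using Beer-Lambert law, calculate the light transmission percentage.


Beer-Lambert law: T = exp(-alpha * thickness)
  exponent = -0.092 * 5.7 = -0.5244
  T = exp(-0.5244) = 0.5919
  Percentage = 0.5919 * 100 = 59.19%

59.19%


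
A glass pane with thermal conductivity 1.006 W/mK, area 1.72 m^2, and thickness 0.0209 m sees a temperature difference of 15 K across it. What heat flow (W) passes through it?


Fourier's law: Q = k * A * dT / t
  Q = 1.006 * 1.72 * 15 / 0.0209
  Q = 25.9548 / 0.0209 = 1241.9 W

1241.9 W


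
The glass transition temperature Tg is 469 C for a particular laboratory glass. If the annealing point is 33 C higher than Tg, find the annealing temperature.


The annealing temperature is Tg plus the offset:
  T_anneal = 469 + 33 = 502 C

502 C


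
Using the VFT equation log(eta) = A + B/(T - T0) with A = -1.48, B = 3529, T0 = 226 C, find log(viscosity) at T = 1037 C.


VFT equation: log(eta) = A + B / (T - T0)
  T - T0 = 1037 - 226 = 811
  B / (T - T0) = 3529 / 811 = 4.351
  log(eta) = -1.48 + 4.351 = 2.871

2.871


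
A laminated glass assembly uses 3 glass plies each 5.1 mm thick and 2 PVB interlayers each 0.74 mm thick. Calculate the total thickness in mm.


Total thickness = glass contribution + PVB contribution
  Glass: 3 * 5.1 = 15.3 mm
  PVB: 2 * 0.74 = 1.48 mm
  Total = 15.3 + 1.48 = 16.78 mm

16.78 mm


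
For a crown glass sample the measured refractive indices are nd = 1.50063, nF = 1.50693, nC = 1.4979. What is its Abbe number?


Abbe number formula: Vd = (nd - 1) / (nF - nC)
  nd - 1 = 1.50063 - 1 = 0.50063
  nF - nC = 1.50693 - 1.4979 = 0.00903
  Vd = 0.50063 / 0.00903 = 55.44

55.44


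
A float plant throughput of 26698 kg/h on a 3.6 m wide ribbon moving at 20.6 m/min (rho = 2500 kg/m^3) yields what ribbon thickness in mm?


Ribbon cross-section from mass balance:
  Volume rate = throughput / density = 26698 / 2500 = 10.6792 m^3/h
  thickness = volume rate / (speed * 60 * width), i.e.
  thickness = throughput / (60 * speed * width * density) * 1000
  thickness = 26698 / (60 * 20.6 * 3.6 * 2500) * 1000 = 2.4 mm

2.4 mm


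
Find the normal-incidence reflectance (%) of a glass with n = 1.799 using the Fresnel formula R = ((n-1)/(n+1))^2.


Fresnel reflectance at normal incidence:
  R = ((n - 1)/(n + 1))^2
  (n - 1)/(n + 1) = (1.799 - 1)/(1.799 + 1) = 0.285459
  R = 0.285459^2 = 0.0814868
  R(%) = 0.0814868 * 100 = 8.149%

8.149%


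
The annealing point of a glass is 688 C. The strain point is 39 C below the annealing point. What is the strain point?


Strain point = annealing point - difference:
  T_strain = 688 - 39 = 649 C

649 C


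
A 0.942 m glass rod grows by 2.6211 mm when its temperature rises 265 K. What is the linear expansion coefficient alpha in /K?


Rearrange dL = alpha * L0 * dT for alpha:
  alpha = dL / (L0 * dT)
  alpha = (2.6211 / 1000) / (0.942 * 265) = 0.0000105 /K = 1.05 x 10^-5 /K

1.05 x 10^-5 /K


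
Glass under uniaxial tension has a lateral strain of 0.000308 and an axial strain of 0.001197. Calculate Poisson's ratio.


Poisson's ratio: nu = lateral strain / axial strain
  nu = 0.000308 / 0.001197 = 0.2573

0.2573


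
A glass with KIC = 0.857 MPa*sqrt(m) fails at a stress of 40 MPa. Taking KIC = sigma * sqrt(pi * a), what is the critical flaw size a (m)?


Rearrange KIC = sigma * sqrt(pi * a):
  sqrt(pi * a) = KIC / sigma
  sqrt(pi * a) = 0.857 / 40 = 0.021425
  a = (KIC / sigma)^2 / pi
  a = 0.021425^2 / pi = 0.0001461 m

0.0001461 m


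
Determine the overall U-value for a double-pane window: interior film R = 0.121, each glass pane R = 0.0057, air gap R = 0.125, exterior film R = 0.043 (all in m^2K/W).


Total thermal resistance (series):
  R_total = R_in + R_glass + R_air + R_glass + R_out
  R_total = 0.121 + 0.0057 + 0.125 + 0.0057 + 0.043 = 0.3004 m^2K/W
U-value = 1 / R_total = 1 / 0.3004 = 3.329 W/m^2K

3.329 W/m^2K


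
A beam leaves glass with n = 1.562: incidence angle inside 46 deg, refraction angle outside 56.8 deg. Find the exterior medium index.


Apply Snell's law: n1 * sin(theta1) = n2 * sin(theta2)
  n2 = n1 * sin(theta1) / sin(theta2)
  sin(46) = 0.71934
  sin(56.8) = 0.836764
  n2 = 1.562 * 0.71934 / 0.836764 = 1.3428

1.3428


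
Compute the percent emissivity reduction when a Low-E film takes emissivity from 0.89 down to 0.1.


Percentage reduction = (1 - coated/uncoated) * 100
  Ratio = 0.1 / 0.89 = 0.1124
  Reduction = (1 - 0.1124) * 100 = 88.8%

88.8%


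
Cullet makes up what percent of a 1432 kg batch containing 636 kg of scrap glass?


Cullet ratio = (cullet mass / total batch mass) * 100
  Ratio = 636 / 1432 * 100 = 44.41%

44.41%


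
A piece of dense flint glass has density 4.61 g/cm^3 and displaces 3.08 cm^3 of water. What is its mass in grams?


Rearrange rho = m / V:
  m = rho * V
  m = 4.61 * 3.08 = 14.199 g

14.199 g


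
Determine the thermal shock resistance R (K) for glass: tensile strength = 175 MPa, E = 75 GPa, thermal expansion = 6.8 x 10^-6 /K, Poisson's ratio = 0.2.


Thermal shock resistance: R = sigma * (1 - nu) / (E * alpha)
  Numerator = 175 * (1 - 0.2) = 140.0
  Denominator = 75 * 1000 * (6.8 x 10^-6) = 0.51
  R = 140.0 / 0.51 = 274.5 K

274.5 K


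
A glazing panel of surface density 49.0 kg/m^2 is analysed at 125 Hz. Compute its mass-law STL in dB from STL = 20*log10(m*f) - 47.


Mass law: STL = 20 * log10(m * f) - 47
  m * f = 49.0 * 125 = 6125
  log10(6125) = 3.78711
  STL = 20 * 3.78711 - 47 = 75.7422 - 47 = 28.7 dB

28.7 dB


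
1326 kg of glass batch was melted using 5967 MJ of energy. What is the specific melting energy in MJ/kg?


Rearrange E = m * s for s:
  s = E / m
  s = 5967 / 1326 = 4.5 MJ/kg

4.5 MJ/kg


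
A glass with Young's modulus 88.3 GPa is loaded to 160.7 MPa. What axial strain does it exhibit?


Rearrange E = sigma / epsilon:
  epsilon = sigma / E
  E (MPa) = 88.3 * 1000 = 88300
  epsilon = 160.7 / 88300 = 0.00182

0.00182


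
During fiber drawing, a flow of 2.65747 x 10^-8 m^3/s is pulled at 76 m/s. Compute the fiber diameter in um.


Cross-sectional area from continuity:
  A = Q / v = 2.65747 x 10^-8 / 76 = 3.496671 x 10^-10 m^2
Diameter from circular cross-section:
  d = sqrt(4A / pi) * 10^6 (m -> um)
  d = sqrt(4 * 3.496671 x 10^-10 / pi) * 10^6 = 21.1 um

21.1 um


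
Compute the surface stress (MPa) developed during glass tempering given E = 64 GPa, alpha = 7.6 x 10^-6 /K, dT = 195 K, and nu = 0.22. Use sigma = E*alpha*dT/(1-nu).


Tempering stress: sigma = E * alpha * dT / (1 - nu)
  E (MPa) = 64 * 1000 = 64000
  Numerator = 64000 * (7.6 x 10^-6) * 195 = 94.848
  Denominator = 1 - 0.22 = 0.78
  sigma = 94.848 / 0.78 = 121.6 MPa

121.6 MPa


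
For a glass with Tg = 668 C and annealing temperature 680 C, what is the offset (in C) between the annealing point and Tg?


Offset = T_anneal - Tg:
  offset = 680 - 668 = 12 C

12 C


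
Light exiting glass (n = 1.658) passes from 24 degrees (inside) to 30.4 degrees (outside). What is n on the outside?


Apply Snell's law: n1 * sin(theta1) = n2 * sin(theta2)
  n2 = n1 * sin(theta1) / sin(theta2)
  sin(24) = 0.406737
  sin(30.4) = 0.506034
  n2 = 1.658 * 0.406737 / 0.506034 = 1.3327

1.3327


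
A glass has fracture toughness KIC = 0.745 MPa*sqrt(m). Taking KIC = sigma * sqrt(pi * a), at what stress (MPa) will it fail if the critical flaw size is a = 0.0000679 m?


Rearrange KIC = sigma * sqrt(pi * a):
  sigma = KIC / sqrt(pi * a)
  sqrt(pi * 0.0000679) = 0.014605
  sigma = 0.745 / 0.014605 = 51.01 MPa

51.01 MPa


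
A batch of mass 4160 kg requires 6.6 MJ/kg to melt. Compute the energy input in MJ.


Total energy = mass * specific energy
  E = 4160 * 6.6 = 27456 MJ

27456 MJ


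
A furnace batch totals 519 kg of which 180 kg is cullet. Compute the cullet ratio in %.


Cullet ratio = (cullet mass / total batch mass) * 100
  Ratio = 180 / 519 * 100 = 34.68%

34.68%


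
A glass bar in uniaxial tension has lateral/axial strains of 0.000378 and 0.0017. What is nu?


Poisson's ratio: nu = lateral strain / axial strain
  nu = 0.000378 / 0.0017 = 0.2224

0.2224


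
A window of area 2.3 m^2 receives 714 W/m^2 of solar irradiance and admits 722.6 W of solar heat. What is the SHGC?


Rearrange Q = Area * SHGC * Irradiance:
  SHGC = Q / (Area * Irradiance)
  SHGC = 722.6 / (2.3 * 714) = 0.44

0.44


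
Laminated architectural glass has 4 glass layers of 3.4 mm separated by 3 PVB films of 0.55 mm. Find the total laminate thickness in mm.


Total thickness = glass contribution + PVB contribution
  Glass: 4 * 3.4 = 13.6 mm
  PVB: 3 * 0.55 = 1.65 mm
  Total = 13.6 + 1.65 = 15.25 mm

15.25 mm


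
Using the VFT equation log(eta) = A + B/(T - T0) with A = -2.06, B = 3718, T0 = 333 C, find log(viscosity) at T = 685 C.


VFT equation: log(eta) = A + B / (T - T0)
  T - T0 = 685 - 333 = 352
  B / (T - T0) = 3718 / 352 = 10.562
  log(eta) = -2.06 + 10.562 = 8.502

8.502


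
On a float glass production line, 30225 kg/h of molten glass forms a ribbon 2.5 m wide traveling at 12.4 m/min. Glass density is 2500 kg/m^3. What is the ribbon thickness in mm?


Ribbon cross-section from mass balance:
  Volume rate = throughput / density = 30225 / 2500 = 12.09 m^3/h
  thickness = volume rate / (speed * 60 * width), i.e.
  thickness = throughput / (60 * speed * width * density) * 1000
  thickness = 30225 / (60 * 12.4 * 2.5 * 2500) * 1000 = 6.5 mm

6.5 mm


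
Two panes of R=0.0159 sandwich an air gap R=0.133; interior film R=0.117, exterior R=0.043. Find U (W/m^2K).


Total thermal resistance (series):
  R_total = R_in + R_glass + R_air + R_glass + R_out
  R_total = 0.117 + 0.0159 + 0.133 + 0.0159 + 0.043 = 0.3248 m^2K/W
U-value = 1 / R_total = 1 / 0.3248 = 3.079 W/m^2K

3.079 W/m^2K


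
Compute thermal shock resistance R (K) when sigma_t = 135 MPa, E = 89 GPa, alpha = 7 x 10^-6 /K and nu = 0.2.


Thermal shock resistance: R = sigma * (1 - nu) / (E * alpha)
  Numerator = 135 * (1 - 0.2) = 108.0
  Denominator = 89 * 1000 * (7 x 10^-6) = 0.623
  R = 108.0 / 0.623 = 173.4 K

173.4 K


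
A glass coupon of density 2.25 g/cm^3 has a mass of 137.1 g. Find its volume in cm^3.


Rearrange rho = m / V:
  V = m / rho
  V = 137.1 / 2.25 = 60.933 cm^3

60.933 cm^3


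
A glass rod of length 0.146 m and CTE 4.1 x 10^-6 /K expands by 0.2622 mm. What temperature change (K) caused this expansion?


Rearrange dL = alpha * L0 * dT for dT:
  dT = dL / (alpha * L0)
  dL (m) = 0.2622 / 1000 = 0.0002622
  dT = 0.0002622 / ((4.1 x 10^-6) * 0.146) = 438.0 K

438.0 K


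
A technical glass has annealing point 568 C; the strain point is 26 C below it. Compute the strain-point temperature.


Strain point = annealing point - difference:
  T_strain = 568 - 26 = 542 C

542 C


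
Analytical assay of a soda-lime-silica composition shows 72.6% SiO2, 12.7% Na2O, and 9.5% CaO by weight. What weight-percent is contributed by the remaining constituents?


Sum the three major oxides:
  SiO2 + Na2O + CaO = 72.6 + 12.7 + 9.5 = 94.8%
Subtract from 100%:
  Others = 100 - 94.8 = 5.2%

5.2%


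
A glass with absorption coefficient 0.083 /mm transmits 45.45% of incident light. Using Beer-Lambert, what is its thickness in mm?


Rearrange T = exp(-alpha * thickness):
  thickness = -ln(T) / alpha
  T = 45.45/100 = 0.4545
  ln(T) = -0.78856
  -ln(T) = 0.78856
  thickness = 0.78856 / 0.083 = 9.5 mm

9.5 mm


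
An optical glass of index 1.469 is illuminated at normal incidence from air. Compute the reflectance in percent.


Fresnel reflectance at normal incidence:
  R = ((n - 1)/(n + 1))^2
  (n - 1)/(n + 1) = (1.469 - 1)/(1.469 + 1) = 0.189955
  R = 0.189955^2 = 0.0360829
  R(%) = 0.0360829 * 100 = 3.608%

3.608%


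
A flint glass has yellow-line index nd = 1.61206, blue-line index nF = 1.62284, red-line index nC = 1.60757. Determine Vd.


Abbe number formula: Vd = (nd - 1) / (nF - nC)
  nd - 1 = 1.61206 - 1 = 0.61206
  nF - nC = 1.62284 - 1.60757 = 0.01527
  Vd = 0.61206 / 0.01527 = 40.08

40.08


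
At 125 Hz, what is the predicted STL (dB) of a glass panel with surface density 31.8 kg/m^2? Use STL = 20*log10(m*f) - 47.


Mass law: STL = 20 * log10(m * f) - 47
  m * f = 31.8 * 125 = 3975
  log10(3975) = 3.59934
  STL = 20 * 3.59934 - 47 = 71.9868 - 47 = 25.0 dB

25.0 dB


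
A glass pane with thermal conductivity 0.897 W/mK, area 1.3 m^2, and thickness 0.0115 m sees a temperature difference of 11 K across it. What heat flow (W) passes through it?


Fourier's law: Q = k * A * dT / t
  Q = 0.897 * 1.3 * 11 / 0.0115
  Q = 12.8271 / 0.0115 = 1115.4 W

1115.4 W


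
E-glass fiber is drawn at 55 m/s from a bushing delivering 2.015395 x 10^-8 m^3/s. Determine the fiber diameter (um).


Cross-sectional area from continuity:
  A = Q / v = 2.015395 x 10^-8 / 55 = 3.664355 x 10^-10 m^2
Diameter from circular cross-section:
  d = sqrt(4A / pi) * 10^6 (m -> um)
  d = sqrt(4 * 3.664355 x 10^-10 / pi) * 10^6 = 21.6 um

21.6 um


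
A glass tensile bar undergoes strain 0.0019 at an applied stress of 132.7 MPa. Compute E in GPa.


Young's modulus: E = stress / strain
  E = 132.7 MPa / 0.0019 = 69842.11 MPa
Convert to GPa: 69842.11 / 1000 = 69.84 GPa

69.84 GPa


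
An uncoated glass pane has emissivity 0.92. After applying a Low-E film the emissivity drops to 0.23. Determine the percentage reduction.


Percentage reduction = (1 - coated/uncoated) * 100
  Ratio = 0.23 / 0.92 = 0.25
  Reduction = (1 - 0.25) * 100 = 75.0%

75.0%


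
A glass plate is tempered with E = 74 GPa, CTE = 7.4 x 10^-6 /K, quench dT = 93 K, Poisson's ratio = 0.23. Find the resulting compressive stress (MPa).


Tempering stress: sigma = E * alpha * dT / (1 - nu)
  E (MPa) = 74 * 1000 = 74000
  Numerator = 74000 * (7.4 x 10^-6) * 93 = 50.9268
  Denominator = 1 - 0.23 = 0.77
  sigma = 50.9268 / 0.77 = 66.1 MPa

66.1 MPa


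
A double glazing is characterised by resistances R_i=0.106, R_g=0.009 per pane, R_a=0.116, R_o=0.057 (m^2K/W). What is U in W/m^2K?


Total thermal resistance (series):
  R_total = R_in + R_glass + R_air + R_glass + R_out
  R_total = 0.106 + 0.009 + 0.116 + 0.009 + 0.057 = 0.297 m^2K/W
U-value = 1 / R_total = 1 / 0.297 = 3.367 W/m^2K

3.367 W/m^2K


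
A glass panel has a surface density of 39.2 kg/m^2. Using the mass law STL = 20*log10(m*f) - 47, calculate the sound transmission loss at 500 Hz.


Mass law: STL = 20 * log10(m * f) - 47
  m * f = 39.2 * 500 = 19600
  log10(19600) = 4.29226
  STL = 20 * 4.29226 - 47 = 85.8452 - 47 = 38.8 dB

38.8 dB


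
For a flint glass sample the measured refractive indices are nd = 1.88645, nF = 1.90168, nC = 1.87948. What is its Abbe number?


Abbe number formula: Vd = (nd - 1) / (nF - nC)
  nd - 1 = 1.88645 - 1 = 0.88645
  nF - nC = 1.90168 - 1.87948 = 0.0222
  Vd = 0.88645 / 0.0222 = 39.93

39.93


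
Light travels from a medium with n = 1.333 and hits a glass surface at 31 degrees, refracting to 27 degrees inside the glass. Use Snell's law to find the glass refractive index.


Apply Snell's law: n1 * sin(theta1) = n2 * sin(theta2)
  n2 = n1 * sin(theta1) / sin(theta2)
  sin(31) = 0.515038
  sin(27) = 0.45399
  n2 = 1.333 * 0.515038 / 0.45399 = 1.5122

1.5122


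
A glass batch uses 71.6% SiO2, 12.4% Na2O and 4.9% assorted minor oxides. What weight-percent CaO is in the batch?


Pieces sum to 100%:
  CaO = 100 - (SiO2 + Na2O + others)
  CaO = 100 - (71.6 + 12.4 + 4.9) = 11.1%

11.1%


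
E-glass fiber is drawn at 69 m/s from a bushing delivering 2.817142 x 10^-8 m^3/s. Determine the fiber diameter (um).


Cross-sectional area from continuity:
  A = Q / v = 2.817142 x 10^-8 / 69 = 4.082814 x 10^-10 m^2
Diameter from circular cross-section:
  d = sqrt(4A / pi) * 10^6 (m -> um)
  d = sqrt(4 * 4.082814 x 10^-10 / pi) * 10^6 = 22.8 um

22.8 um


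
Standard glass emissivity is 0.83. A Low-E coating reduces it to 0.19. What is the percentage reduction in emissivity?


Percentage reduction = (1 - coated/uncoated) * 100
  Ratio = 0.19 / 0.83 = 0.2289
  Reduction = (1 - 0.2289) * 100 = 77.1%

77.1%


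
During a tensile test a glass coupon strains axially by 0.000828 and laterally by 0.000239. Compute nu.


Poisson's ratio: nu = lateral strain / axial strain
  nu = 0.000239 / 0.000828 = 0.2886

0.2886


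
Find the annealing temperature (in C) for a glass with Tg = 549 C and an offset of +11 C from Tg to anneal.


The annealing temperature is Tg plus the offset:
  T_anneal = 549 + 11 = 560 C

560 C


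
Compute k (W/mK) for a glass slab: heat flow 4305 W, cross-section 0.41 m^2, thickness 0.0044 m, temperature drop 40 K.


Fourier's law rearranged: k = Q * t / (A * dT)
  Numerator = 4305 * 0.0044 = 18.942
  Denominator = 0.41 * 40 = 16.4
  k = 18.942 / 16.4 = 1.155 W/mK

1.155 W/mK


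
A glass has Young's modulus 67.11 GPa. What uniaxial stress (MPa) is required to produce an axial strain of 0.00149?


Rearrange E = sigma / epsilon:
  sigma = E * epsilon
  E (MPa) = 67.11 * 1000 = 67110
  sigma = 67110 * 0.00149 = 99.99 MPa

99.99 MPa


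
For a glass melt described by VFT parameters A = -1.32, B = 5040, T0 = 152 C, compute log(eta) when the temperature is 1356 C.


VFT equation: log(eta) = A + B / (T - T0)
  T - T0 = 1356 - 152 = 1204
  B / (T - T0) = 5040 / 1204 = 4.186
  log(eta) = -1.32 + 4.186 = 2.866

2.866


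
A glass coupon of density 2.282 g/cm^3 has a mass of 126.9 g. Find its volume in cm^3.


Rearrange rho = m / V:
  V = m / rho
  V = 126.9 / 2.282 = 55.609 cm^3

55.609 cm^3


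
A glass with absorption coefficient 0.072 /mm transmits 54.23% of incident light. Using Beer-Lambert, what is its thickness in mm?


Rearrange T = exp(-alpha * thickness):
  thickness = -ln(T) / alpha
  T = 54.23/100 = 0.5423
  ln(T) = -0.61194
  -ln(T) = 0.61194
  thickness = 0.61194 / 0.072 = 8.5 mm

8.5 mm


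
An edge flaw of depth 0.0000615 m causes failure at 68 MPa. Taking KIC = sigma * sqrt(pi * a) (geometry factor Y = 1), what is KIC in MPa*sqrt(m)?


Fracture toughness: KIC = sigma * sqrt(pi * a)
  pi * a = pi * 0.0000615 = 0.000193208
  sqrt(pi * a) = 0.0139
  KIC = 68 * 0.0139 = 0.945 MPa*sqrt(m)

0.945 MPa*sqrt(m)


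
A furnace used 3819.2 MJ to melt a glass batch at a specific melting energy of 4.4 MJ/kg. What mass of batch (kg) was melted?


Rearrange E = m * s for m:
  m = E / s
  m = 3819.2 / 4.4 = 868.0 kg

868.0 kg


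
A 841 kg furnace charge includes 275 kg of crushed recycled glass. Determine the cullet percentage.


Cullet ratio = (cullet mass / total batch mass) * 100
  Ratio = 275 / 841 * 100 = 32.7%

32.7%


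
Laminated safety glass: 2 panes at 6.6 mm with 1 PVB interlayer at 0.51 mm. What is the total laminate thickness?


Total thickness = glass contribution + PVB contribution
  Glass: 2 * 6.6 = 13.2 mm
  PVB: 1 * 0.51 = 0.51 mm
  Total = 13.2 + 0.51 = 13.71 mm

13.71 mm


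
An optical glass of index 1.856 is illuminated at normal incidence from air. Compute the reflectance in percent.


Fresnel reflectance at normal incidence:
  R = ((n - 1)/(n + 1))^2
  (n - 1)/(n + 1) = (1.856 - 1)/(1.856 + 1) = 0.29972
  R = 0.29972^2 = 0.0898321
  R(%) = 0.0898321 * 100 = 8.983%

8.983%


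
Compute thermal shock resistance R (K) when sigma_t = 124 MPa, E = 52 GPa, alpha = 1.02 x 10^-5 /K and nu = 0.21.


Thermal shock resistance: R = sigma * (1 - nu) / (E * alpha)
  Numerator = 124 * (1 - 0.21) = 97.96
  Denominator = 52 * 1000 * (1.02 x 10^-5) = 0.5304
  R = 97.96 / 0.5304 = 184.7 K

184.7 K


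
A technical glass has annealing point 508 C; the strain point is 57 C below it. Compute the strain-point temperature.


Strain point = annealing point - difference:
  T_strain = 508 - 57 = 451 C

451 C


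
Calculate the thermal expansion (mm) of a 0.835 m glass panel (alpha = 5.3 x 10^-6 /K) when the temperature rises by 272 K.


Thermal expansion formula: dL = alpha * L0 * dT
  dL = (5.3 x 10^-6) * 0.835 * 272 = 0.00120374 m
Convert to mm: 0.00120374 * 1000 = 1.2037 mm

1.2037 mm


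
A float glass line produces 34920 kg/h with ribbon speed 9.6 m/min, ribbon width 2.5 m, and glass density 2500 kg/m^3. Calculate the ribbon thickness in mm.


Ribbon cross-section from mass balance:
  Volume rate = throughput / density = 34920 / 2500 = 13.968 m^3/h
  thickness = volume rate / (speed * 60 * width), i.e.
  thickness = throughput / (60 * speed * width * density) * 1000
  thickness = 34920 / (60 * 9.6 * 2.5 * 2500) * 1000 = 9.7 mm

9.7 mm


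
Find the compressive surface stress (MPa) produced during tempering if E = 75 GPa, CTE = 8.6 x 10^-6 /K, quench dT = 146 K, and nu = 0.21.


Tempering stress: sigma = E * alpha * dT / (1 - nu)
  E (MPa) = 75 * 1000 = 75000
  Numerator = 75000 * (8.6 x 10^-6) * 146 = 94.17
  Denominator = 1 - 0.21 = 0.79
  sigma = 94.17 / 0.79 = 119.2 MPa

119.2 MPa


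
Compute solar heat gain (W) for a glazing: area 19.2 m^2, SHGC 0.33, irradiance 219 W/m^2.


Solar heat gain: Q = Area * SHGC * Irradiance
  Q = 19.2 * 0.33 * 219 = 1387.6 W

1387.6 W


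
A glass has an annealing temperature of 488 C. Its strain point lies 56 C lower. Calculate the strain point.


Strain point = annealing point - difference:
  T_strain = 488 - 56 = 432 C

432 C


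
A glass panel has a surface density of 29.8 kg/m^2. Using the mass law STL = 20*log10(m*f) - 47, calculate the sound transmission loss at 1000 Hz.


Mass law: STL = 20 * log10(m * f) - 47
  m * f = 29.8 * 1000 = 29800
  log10(29800) = 4.47422
  STL = 20 * 4.47422 - 47 = 89.4844 - 47 = 42.5 dB

42.5 dB


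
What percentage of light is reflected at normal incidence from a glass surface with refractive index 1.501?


Fresnel reflectance at normal incidence:
  R = ((n - 1)/(n + 1))^2
  (n - 1)/(n + 1) = (1.501 - 1)/(1.501 + 1) = 0.20032
  R = 0.20032^2 = 0.0401281
  R(%) = 0.0401281 * 100 = 4.013%

4.013%
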